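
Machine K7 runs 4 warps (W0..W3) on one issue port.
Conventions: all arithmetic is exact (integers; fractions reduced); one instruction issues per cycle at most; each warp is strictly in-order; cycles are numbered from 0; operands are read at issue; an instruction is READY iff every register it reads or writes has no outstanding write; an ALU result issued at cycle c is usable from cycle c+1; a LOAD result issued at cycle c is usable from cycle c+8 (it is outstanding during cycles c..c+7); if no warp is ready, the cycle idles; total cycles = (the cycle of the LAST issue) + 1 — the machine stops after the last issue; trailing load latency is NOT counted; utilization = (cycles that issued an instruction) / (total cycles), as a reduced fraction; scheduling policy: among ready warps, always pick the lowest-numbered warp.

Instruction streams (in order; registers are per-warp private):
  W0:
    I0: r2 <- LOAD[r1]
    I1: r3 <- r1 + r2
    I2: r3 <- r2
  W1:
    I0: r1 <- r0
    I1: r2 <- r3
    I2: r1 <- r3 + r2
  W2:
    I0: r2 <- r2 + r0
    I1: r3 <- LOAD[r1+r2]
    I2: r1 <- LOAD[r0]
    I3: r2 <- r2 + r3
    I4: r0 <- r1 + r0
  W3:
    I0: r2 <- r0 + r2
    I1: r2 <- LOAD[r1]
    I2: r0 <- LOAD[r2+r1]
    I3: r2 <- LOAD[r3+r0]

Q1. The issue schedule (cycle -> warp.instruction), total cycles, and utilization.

cycle 0: W0.I0
cycle 1: W1.I0
cycle 2: W1.I1
cycle 3: W1.I2
cycle 4: W2.I0
cycle 5: W2.I1
cycle 6: W2.I2
cycle 7: W3.I0
cycle 8: W0.I1
cycle 9: W0.I2
cycle 10: W3.I1
cycle 11: idle
cycle 12: idle
cycle 13: W2.I3
cycle 14: W2.I4
cycle 15: idle
cycle 16: idle
cycle 17: idle
cycle 18: W3.I2
cycle 19: idle
cycle 20: idle
cycle 21: idle
cycle 22: idle
cycle 23: idle
cycle 24: idle
cycle 25: idle
cycle 26: W3.I3

Answer: 27 cycles, utilization 5/9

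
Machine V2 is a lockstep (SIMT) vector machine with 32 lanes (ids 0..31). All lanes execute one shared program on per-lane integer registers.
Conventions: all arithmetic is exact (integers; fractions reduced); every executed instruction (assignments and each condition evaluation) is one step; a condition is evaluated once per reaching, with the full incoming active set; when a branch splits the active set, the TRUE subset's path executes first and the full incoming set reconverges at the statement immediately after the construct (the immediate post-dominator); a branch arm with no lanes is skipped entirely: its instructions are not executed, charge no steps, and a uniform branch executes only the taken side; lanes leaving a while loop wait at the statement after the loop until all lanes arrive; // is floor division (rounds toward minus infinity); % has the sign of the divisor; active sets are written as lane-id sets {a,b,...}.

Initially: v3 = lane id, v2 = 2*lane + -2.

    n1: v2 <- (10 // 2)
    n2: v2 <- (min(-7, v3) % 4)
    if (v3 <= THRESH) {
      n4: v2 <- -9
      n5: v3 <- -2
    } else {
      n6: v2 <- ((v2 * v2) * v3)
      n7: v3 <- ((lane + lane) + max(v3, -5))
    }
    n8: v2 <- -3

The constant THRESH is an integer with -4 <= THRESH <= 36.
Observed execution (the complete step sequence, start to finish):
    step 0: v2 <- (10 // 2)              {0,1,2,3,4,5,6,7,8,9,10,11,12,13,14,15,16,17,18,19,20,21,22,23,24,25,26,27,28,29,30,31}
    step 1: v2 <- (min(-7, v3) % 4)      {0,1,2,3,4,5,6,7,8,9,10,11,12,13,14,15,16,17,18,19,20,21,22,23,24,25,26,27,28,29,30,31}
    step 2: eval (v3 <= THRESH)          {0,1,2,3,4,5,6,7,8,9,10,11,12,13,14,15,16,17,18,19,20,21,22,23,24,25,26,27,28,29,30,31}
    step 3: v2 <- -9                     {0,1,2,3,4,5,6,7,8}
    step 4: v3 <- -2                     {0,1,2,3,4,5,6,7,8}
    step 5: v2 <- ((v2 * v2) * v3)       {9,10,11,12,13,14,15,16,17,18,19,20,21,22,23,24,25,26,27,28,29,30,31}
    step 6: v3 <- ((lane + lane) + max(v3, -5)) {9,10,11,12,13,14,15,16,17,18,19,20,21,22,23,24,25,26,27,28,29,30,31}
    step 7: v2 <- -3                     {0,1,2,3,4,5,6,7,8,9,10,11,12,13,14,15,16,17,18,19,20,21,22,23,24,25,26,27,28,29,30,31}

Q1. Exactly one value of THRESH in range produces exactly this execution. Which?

Answer: THRESH = 8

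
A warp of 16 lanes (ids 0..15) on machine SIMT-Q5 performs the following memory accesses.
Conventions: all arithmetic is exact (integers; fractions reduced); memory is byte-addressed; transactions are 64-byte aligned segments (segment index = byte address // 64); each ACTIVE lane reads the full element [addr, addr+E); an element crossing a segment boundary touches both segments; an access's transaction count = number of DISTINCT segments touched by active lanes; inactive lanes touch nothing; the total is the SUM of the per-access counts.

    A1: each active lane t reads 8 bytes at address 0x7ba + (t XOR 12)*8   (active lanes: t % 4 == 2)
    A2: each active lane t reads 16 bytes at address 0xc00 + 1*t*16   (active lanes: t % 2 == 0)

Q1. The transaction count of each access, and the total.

A1: 2 transactions
A2: 4 transactions

Answer: 2,4; total 6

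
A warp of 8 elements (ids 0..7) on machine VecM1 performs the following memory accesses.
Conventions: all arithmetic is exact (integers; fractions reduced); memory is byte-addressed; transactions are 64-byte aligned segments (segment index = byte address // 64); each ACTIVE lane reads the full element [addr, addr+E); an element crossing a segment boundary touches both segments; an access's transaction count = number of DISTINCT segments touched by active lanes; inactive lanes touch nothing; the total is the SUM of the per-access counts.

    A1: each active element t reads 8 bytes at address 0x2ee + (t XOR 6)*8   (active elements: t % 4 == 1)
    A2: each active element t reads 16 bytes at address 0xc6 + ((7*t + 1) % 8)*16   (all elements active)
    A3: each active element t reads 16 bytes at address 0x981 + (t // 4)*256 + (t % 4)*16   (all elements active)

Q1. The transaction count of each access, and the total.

A1: 1 transaction
A2: 3 transactions
A3: 4 transactions

Answer: 1,3,4; total 8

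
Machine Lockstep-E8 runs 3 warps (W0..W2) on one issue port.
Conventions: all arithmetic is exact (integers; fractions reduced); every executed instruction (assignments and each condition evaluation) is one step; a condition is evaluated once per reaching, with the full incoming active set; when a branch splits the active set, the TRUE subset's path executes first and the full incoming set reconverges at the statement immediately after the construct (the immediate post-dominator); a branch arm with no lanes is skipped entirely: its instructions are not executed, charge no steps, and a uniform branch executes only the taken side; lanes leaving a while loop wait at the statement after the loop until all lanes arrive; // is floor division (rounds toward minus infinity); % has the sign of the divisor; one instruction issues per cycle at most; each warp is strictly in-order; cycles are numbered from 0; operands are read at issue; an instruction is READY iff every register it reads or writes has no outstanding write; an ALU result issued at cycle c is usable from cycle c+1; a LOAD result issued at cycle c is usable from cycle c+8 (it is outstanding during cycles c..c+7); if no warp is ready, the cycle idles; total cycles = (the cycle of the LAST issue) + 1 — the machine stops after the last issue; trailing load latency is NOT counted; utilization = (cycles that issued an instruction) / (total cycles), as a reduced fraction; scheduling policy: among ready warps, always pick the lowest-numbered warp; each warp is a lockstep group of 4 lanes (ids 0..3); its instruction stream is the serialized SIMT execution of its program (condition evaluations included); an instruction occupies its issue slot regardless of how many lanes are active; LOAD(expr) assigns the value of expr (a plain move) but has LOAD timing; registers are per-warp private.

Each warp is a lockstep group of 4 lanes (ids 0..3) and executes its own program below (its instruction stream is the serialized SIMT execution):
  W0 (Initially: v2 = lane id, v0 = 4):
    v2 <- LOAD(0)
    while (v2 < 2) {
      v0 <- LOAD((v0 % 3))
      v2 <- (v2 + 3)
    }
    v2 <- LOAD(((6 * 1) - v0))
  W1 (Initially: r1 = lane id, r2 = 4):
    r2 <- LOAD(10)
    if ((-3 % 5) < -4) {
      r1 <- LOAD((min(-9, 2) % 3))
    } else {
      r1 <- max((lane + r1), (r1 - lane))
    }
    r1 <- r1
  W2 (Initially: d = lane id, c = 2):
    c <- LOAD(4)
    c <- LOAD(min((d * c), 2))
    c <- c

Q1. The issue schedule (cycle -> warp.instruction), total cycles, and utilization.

cycle 0: W0.I0
cycle 1: W1.I0
cycle 2: W1.I1
cycle 3: W1.I2
cycle 4: W1.I3
cycle 5: W2.I0
cycle 6: idle
cycle 7: idle
cycle 8: W0.I1
cycle 9: W0.I2
cycle 10: W0.I3
cycle 11: W0.I4
cycle 12: idle
cycle 13: W2.I1
cycle 14: idle
cycle 15: idle
cycle 16: idle
cycle 17: W0.I5
cycle 18: idle
cycle 19: idle
cycle 20: idle
cycle 21: W2.I2

Answer: 22 cycles, utilization 13/22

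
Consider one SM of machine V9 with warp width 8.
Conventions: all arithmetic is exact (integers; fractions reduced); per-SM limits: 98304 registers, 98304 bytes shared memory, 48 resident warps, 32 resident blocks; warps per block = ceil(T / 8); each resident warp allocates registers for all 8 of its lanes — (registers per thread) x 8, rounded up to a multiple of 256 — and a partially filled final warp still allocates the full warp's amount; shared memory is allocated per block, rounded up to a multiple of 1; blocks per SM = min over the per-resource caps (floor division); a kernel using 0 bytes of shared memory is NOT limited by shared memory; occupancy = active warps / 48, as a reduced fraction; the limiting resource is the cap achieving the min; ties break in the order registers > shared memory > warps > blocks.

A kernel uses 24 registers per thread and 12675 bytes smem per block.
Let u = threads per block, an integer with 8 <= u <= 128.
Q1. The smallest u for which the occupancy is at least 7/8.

Answer: u = 41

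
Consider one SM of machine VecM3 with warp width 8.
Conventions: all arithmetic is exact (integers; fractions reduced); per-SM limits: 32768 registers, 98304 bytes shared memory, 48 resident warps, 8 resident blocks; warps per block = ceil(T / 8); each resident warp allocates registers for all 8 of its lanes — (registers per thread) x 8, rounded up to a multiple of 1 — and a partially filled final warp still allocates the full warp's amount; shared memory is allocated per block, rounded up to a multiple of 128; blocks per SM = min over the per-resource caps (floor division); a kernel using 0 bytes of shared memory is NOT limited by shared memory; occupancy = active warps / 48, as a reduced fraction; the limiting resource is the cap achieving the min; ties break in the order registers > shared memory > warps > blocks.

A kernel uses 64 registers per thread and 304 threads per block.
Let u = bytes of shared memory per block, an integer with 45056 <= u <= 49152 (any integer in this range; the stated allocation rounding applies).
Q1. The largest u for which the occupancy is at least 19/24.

Answer: u = 49152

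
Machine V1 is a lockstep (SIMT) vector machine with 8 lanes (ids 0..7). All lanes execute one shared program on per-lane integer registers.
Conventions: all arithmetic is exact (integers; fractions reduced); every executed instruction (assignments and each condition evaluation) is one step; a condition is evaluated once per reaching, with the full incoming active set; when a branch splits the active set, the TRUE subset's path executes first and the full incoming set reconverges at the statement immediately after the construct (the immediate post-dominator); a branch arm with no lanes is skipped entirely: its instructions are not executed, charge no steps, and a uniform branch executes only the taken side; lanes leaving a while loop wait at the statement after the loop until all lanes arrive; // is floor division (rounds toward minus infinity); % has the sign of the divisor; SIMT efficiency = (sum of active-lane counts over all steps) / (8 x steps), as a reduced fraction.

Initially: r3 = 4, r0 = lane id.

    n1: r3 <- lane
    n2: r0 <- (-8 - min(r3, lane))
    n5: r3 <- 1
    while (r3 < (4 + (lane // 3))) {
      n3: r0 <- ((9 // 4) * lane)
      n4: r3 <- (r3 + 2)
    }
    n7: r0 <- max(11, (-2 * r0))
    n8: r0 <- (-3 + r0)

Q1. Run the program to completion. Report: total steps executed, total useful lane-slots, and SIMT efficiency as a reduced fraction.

Answer: 15 steps, 102 useful, 17/20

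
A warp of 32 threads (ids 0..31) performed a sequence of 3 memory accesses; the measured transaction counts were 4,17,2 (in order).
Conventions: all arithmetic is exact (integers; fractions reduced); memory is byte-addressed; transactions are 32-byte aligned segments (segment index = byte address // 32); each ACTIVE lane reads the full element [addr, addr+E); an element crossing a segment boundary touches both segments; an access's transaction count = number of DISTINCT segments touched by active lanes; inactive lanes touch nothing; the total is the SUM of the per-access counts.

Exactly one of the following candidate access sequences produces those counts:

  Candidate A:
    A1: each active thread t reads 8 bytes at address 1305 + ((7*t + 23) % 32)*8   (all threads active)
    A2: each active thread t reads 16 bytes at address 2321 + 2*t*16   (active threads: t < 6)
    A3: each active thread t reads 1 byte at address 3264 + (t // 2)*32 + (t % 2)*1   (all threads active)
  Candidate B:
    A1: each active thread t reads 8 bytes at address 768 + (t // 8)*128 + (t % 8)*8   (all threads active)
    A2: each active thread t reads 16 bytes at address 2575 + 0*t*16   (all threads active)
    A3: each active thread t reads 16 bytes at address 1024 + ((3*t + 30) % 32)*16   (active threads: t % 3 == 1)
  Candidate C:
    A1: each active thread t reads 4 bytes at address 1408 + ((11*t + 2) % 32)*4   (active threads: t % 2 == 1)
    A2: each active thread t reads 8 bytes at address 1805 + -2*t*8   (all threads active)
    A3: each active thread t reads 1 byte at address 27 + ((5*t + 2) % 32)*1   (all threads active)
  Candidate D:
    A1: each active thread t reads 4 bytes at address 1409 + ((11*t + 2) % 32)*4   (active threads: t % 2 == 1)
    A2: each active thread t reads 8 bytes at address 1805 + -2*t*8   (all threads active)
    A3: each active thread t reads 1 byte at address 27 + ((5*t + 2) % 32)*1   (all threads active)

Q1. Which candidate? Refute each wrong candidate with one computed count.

A: A1 gives 9 transactions, not 4
B: A1 gives 8 transactions, not 4
D: A1 gives 5 transactions, not 4
C: all counts match (4,17,2)

Answer: C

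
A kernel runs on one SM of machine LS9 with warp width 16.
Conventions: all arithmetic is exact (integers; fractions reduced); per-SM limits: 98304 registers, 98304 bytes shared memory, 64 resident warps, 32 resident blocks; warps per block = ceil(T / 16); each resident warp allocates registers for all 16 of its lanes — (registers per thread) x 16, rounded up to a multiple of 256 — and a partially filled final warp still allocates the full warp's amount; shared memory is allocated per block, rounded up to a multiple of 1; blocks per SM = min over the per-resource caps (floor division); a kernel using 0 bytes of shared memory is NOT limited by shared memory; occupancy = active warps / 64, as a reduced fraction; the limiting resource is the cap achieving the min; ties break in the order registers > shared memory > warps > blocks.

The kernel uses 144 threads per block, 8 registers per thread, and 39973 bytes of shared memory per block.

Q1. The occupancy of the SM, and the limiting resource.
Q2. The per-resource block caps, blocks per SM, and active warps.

Answer: occupancy 9/32, limited by shared memory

registers: 42 blocks
shared memory: 2 blocks
warps: 7 blocks
blocks: 32 blocks

Answer: 2 blocks, 18 active warps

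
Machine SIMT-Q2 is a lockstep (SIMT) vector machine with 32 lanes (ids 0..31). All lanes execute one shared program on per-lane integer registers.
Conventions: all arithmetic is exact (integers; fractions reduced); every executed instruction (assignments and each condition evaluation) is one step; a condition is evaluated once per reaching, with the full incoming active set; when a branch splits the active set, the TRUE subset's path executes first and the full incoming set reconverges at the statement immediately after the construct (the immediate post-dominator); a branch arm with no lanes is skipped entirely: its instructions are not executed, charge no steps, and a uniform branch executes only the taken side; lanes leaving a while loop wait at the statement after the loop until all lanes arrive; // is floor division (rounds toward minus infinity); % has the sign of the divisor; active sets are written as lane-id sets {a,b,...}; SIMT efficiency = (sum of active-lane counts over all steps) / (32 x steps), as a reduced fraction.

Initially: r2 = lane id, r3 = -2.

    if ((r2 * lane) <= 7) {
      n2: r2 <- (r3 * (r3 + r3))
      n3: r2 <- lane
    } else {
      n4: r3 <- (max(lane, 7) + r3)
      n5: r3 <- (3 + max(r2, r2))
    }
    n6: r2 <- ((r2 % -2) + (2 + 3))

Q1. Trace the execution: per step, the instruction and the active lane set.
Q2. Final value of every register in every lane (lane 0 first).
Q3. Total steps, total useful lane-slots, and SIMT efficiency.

step 0: eval ((r2 * lane) <= 7)      {0,1,2,3,4,5,6,7,8,9,10,11,12,13,14,15,16,17,18,19,20,21,22,23,24,25,26,27,28,29,30,31}
step 1: r2 <- (r3 * (r3 + r3))       {0,1,2}
step 2: r2 <- lane                   {0,1,2}
step 3: r3 <- (max(lane, 7) + r3)    {3,4,5,6,7,8,9,10,11,12,13,14,15,16,17,18,19,20,21,22,23,24,25,26,27,28,29,30,31}
step 4: r3 <- (3 + max(r2, r2))      {3,4,5,6,7,8,9,10,11,12,13,14,15,16,17,18,19,20,21,22,23,24,25,26,27,28,29,30,31}
step 5: r2 <- ((r2 % -2) + (2 + 3))  {0,1,2,3,4,5,6,7,8,9,10,11,12,13,14,15,16,17,18,19,20,21,22,23,24,25,26,27,28,29,30,31}

Answer: 6 steps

r2: 5,4,5,4,5,4,5,4,5,4,5,4,5,4,5,4,5,4,5,4,5,4,5,4,5,4,5,4,5,4,5,4
r3: -2,-2,-2,6,7,8,9,10,11,12,13,14,15,16,17,18,19,20,21,22,23,24,25,26,27,28,29,30,31,32,33,34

steps = 6; useful = 128; efficiency = 128/192 = 2/3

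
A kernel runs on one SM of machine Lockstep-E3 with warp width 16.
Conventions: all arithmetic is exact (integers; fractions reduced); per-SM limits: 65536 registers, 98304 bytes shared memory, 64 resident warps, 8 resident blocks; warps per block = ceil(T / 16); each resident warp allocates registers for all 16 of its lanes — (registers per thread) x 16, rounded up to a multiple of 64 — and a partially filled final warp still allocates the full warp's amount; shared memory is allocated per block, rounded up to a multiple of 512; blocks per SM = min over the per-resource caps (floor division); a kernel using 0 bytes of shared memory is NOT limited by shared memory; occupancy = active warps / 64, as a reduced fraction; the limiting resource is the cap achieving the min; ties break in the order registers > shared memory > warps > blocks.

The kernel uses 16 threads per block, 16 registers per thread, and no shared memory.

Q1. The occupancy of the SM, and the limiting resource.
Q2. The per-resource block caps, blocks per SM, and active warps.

Answer: occupancy 1/8, limited by blocks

registers: 256 blocks
shared memory: no limit (kernel uses none)
warps: 64 blocks
blocks: 8 blocks

Answer: 8 blocks, 8 active warps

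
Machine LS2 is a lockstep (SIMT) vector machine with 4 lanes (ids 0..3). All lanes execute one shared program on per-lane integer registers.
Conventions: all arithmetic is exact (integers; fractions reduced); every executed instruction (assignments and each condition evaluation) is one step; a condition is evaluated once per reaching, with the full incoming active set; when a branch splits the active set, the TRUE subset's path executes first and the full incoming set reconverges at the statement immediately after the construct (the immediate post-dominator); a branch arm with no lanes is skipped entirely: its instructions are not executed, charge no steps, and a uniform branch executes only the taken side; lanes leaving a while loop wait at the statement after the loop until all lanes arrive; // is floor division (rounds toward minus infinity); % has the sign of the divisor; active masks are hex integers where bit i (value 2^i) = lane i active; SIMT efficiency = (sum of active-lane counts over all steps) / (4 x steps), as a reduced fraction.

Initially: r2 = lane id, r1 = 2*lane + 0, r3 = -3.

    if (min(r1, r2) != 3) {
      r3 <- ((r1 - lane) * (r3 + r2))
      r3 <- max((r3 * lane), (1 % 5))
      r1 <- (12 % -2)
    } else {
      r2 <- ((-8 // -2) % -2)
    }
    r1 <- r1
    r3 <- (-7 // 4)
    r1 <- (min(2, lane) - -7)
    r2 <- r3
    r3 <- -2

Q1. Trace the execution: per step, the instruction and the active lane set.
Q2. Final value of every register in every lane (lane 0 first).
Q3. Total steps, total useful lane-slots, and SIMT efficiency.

step 0: eval (min(r1, r2) != 3)      0xf
step 1: r3 <- ((r1 - lane) * (r3 + r2)) 0x7
step 2: r3 <- max((r3 * lane), (1 % 5)) 0x7
step 3: r1 <- (12 % -2)              0x7
step 4: r2 <- ((-8 // -2) % -2)      0x8
step 5: r1 <- r1                     0xf
step 6: r3 <- (-7 // 4)              0xf
step 7: r1 <- (min(2, lane) - -7)    0xf
step 8: r2 <- r3                     0xf
step 9: r3 <- -2                     0xf

Answer: 10 steps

r2: -2,-2,-2,-2
r1: 7,8,9,9
r3: -2,-2,-2,-2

steps = 10; useful = 34; efficiency = 34/40 = 17/20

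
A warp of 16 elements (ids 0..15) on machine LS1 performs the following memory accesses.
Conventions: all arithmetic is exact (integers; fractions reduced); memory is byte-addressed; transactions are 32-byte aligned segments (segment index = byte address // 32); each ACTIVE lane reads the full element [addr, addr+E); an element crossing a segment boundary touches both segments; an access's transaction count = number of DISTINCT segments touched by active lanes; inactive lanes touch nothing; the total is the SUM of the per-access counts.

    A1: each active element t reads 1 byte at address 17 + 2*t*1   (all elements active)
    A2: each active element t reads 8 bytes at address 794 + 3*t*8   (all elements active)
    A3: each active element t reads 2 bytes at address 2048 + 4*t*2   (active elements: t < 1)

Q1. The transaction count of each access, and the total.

A1: 2 transactions
A2: 13 transactions
A3: 1 transaction

Answer: 2,13,1; total 16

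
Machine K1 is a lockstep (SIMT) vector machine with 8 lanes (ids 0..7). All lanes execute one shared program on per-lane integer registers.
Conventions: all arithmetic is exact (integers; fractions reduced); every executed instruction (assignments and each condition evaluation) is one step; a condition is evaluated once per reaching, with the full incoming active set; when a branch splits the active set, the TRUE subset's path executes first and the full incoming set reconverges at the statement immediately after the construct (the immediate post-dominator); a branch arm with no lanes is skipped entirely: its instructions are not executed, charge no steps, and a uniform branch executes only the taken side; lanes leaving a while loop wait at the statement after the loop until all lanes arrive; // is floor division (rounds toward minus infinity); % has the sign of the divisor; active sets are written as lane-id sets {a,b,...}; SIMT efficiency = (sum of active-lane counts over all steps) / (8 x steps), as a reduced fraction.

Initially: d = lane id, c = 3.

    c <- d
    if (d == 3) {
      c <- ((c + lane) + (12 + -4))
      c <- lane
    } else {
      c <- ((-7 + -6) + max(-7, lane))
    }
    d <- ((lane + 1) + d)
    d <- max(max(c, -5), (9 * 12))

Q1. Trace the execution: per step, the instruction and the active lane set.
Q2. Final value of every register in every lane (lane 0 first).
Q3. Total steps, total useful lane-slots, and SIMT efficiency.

step 0: c <- d                       {0,1,2,3,4,5,6,7}
step 1: eval (d == 3)                {0,1,2,3,4,5,6,7}
step 2: c <- ((c + lane) + (12 + -4)) {3}
step 3: c <- lane                    {3}
step 4: c <- ((-7 + -6) + max(-7, lane)) {0,1,2,4,5,6,7}
step 5: d <- ((lane + 1) + d)        {0,1,2,3,4,5,6,7}
step 6: d <- max(max(c, -5), (9 * 12)) {0,1,2,3,4,5,6,7}

Answer: 7 steps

d: 108,108,108,108,108,108,108,108
c: -13,-12,-11,3,-9,-8,-7,-6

steps = 7; useful = 41; efficiency = 41/56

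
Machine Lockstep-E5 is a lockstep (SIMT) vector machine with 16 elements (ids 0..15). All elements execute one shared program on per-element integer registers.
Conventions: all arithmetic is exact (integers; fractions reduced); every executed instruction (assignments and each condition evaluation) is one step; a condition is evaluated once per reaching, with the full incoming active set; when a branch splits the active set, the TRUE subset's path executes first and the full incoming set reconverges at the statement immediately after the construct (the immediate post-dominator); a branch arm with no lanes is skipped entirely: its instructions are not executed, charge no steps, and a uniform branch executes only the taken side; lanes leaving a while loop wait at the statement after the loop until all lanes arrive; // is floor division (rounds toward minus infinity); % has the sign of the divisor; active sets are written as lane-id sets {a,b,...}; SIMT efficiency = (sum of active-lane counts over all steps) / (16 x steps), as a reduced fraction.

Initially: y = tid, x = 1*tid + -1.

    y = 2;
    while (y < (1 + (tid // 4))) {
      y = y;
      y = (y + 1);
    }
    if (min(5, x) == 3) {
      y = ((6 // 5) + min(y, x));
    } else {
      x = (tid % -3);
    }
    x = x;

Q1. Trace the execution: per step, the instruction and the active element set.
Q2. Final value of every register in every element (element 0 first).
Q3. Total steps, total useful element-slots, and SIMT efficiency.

step 0: y <- 2                       {0,1,2,3,4,5,6,7,8,9,10,11,12,13,14,15}
step 1: eval (y < (1 + (tid // 4)))  {0,1,2,3,4,5,6,7,8,9,10,11,12,13,14,15}
step 2: y <- y                       {8,9,10,11,12,13,14,15}
step 3: y <- (y + 1)                 {8,9,10,11,12,13,14,15}
step 4: eval (y < (1 + (tid // 4)))  {8,9,10,11,12,13,14,15}
step 5: y <- y                       {12,13,14,15}
step 6: y <- (y + 1)                 {12,13,14,15}
step 7: eval (y < (1 + (tid // 4)))  {12,13,14,15}
step 8: eval (min(5, x) == 3)        {0,1,2,3,4,5,6,7,8,9,10,11,12,13,14,15}
step 9: y <- ((6 // 5) + min(y, x))  {4}
step 10: x <- (tid % -3)              {0,1,2,3,5,6,7,8,9,10,11,12,13,14,15}
step 11: x <- x                       {0,1,2,3,4,5,6,7,8,9,10,11,12,13,14,15}

Answer: 12 steps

y: 2,2,2,2,3,2,2,2,3,3,3,3,4,4,4,4
x: 0,-2,-1,0,3,-1,0,-2,-1,0,-2,-1,0,-2,-1,0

steps = 12; useful = 116; efficiency = 116/192 = 29/48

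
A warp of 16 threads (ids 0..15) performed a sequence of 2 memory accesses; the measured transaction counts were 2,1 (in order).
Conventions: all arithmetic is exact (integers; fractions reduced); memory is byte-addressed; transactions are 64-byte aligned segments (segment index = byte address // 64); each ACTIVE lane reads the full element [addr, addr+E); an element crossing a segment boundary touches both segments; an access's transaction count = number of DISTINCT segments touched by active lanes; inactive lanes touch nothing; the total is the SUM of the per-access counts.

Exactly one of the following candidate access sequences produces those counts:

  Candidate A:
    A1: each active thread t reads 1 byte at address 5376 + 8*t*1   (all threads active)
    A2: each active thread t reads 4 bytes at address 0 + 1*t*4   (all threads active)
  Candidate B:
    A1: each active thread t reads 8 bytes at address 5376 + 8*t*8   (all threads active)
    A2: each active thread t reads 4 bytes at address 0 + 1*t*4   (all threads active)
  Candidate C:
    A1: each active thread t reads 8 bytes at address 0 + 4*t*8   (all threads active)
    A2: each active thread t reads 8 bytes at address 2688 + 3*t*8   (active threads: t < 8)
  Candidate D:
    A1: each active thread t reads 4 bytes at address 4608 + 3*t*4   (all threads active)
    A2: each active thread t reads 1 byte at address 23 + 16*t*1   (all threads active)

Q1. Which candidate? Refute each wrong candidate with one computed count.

B: A1 gives 16 transactions, not 2
C: A1 gives 8 transactions, not 2
D: A1 gives 3 transactions, not 2
A: all counts match (2,1)

Answer: A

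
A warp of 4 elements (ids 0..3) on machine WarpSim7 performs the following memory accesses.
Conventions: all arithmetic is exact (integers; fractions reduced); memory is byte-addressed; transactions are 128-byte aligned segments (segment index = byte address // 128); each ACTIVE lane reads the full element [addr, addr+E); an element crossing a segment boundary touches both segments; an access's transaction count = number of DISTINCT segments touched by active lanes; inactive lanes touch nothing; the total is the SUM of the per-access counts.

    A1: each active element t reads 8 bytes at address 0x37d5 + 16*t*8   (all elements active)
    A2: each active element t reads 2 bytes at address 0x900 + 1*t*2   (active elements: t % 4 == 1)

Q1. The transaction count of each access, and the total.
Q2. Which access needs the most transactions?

A1: 4 transactions
A2: 1 transaction

Answer: 4,1; total 5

Answer: A1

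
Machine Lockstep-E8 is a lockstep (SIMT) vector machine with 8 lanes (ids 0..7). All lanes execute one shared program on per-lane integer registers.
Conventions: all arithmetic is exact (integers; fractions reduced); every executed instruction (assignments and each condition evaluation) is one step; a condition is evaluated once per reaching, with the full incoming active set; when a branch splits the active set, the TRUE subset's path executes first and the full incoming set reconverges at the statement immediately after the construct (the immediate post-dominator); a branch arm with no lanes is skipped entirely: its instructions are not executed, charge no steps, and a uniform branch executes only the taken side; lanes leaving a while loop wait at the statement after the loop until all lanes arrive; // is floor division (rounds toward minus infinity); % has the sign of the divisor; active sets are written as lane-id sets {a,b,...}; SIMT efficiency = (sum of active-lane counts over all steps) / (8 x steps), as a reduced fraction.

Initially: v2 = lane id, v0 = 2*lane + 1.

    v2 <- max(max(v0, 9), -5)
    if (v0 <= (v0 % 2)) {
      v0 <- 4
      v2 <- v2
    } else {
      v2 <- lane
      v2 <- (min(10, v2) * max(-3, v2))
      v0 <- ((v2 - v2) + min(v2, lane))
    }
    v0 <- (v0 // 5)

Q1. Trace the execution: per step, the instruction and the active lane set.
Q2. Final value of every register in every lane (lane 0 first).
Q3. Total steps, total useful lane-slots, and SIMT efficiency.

step 0: v2 <- max(max(v0, 9), -5)    {0,1,2,3,4,5,6,7}
step 1: eval (v0 <= (v0 % 2))        {0,1,2,3,4,5,6,7}
step 2: v0 <- 4                      {0}
step 3: v2 <- v2                     {0}
step 4: v2 <- lane                   {1,2,3,4,5,6,7}
step 5: v2 <- (min(10, v2) * max(-3, v2)) {1,2,3,4,5,6,7}
step 6: v0 <- ((v2 - v2) + min(v2, lane)) {1,2,3,4,5,6,7}
step 7: v0 <- (v0 // 5)              {0,1,2,3,4,5,6,7}

Answer: 8 steps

v2: 9,1,4,9,16,25,36,49
v0: 0,0,0,0,0,1,1,1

steps = 8; useful = 47; efficiency = 47/64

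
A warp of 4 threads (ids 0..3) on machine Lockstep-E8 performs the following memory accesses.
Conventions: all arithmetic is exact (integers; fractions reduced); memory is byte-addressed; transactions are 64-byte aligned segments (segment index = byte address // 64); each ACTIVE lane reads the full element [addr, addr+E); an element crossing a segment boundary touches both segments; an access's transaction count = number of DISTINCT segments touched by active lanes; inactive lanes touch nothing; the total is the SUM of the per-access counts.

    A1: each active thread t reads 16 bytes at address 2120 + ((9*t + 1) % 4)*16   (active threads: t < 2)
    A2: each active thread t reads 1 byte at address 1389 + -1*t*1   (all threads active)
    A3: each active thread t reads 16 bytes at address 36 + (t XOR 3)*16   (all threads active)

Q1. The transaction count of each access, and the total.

A1: 1 transaction
A2: 1 transaction
A3: 2 transactions

Answer: 1,1,2; total 4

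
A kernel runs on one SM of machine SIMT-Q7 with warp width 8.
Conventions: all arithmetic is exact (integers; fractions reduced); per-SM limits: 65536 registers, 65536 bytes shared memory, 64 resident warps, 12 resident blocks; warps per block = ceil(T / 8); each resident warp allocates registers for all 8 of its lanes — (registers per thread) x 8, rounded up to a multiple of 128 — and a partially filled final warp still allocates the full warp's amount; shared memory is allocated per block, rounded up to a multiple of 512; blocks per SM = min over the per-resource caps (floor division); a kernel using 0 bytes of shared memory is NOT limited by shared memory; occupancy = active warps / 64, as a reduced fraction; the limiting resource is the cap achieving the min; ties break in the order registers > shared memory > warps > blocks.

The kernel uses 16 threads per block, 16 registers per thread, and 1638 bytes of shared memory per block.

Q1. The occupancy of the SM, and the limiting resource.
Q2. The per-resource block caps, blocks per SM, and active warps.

Answer: occupancy 3/8, limited by blocks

registers: 256 blocks
shared memory: 32 blocks
warps: 32 blocks
blocks: 12 blocks

Answer: 12 blocks, 24 active warps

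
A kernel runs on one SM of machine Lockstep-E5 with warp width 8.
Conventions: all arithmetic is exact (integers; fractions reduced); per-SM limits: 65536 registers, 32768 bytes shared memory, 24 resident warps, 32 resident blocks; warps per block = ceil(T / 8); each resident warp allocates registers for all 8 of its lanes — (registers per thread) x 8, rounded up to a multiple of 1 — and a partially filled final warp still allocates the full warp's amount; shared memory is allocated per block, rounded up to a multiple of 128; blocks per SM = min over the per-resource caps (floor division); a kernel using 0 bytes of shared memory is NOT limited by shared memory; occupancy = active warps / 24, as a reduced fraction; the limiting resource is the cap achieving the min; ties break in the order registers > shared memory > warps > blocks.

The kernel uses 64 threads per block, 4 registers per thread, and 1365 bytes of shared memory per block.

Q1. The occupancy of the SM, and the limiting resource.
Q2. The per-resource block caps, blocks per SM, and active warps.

Answer: occupancy 1, limited by warps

registers: 256 blocks
shared memory: 23 blocks
warps: 3 blocks
blocks: 32 blocks

Answer: 3 blocks, 24 active warps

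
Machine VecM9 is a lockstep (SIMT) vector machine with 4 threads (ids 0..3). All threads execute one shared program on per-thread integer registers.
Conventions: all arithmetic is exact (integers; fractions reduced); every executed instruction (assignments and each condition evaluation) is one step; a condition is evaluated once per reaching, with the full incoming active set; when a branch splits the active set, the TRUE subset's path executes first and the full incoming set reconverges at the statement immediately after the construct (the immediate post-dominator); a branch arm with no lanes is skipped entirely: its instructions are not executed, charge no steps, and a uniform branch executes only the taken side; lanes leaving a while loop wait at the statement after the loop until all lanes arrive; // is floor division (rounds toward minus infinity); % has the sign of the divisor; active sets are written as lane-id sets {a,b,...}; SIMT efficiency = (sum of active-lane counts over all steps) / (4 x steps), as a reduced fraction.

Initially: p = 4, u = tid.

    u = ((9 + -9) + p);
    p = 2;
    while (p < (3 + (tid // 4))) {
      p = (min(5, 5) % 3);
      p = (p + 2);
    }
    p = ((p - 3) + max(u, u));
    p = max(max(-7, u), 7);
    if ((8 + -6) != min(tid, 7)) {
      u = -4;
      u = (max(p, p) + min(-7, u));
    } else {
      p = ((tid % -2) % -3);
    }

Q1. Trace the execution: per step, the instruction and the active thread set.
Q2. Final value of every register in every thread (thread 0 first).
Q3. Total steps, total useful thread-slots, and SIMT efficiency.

step 0: u <- ((9 + -9) + p)          {0,1,2,3}
step 1: p <- 2                       {0,1,2,3}
step 2: eval (p < (3 + (tid // 4)))  {0,1,2,3}
step 3: p <- (min(5, 5) % 3)         {0,1,2,3}
step 4: p <- (p + 2)                 {0,1,2,3}
step 5: eval (p < (3 + (tid // 4)))  {0,1,2,3}
step 6: p <- ((p - 3) + max(u, u))   {0,1,2,3}
step 7: p <- max(max(-7, u), 7)      {0,1,2,3}
step 8: eval ((8 + -6) != min(tid, 7)) {0,1,2,3}
step 9: u <- -4                      {0,1,3}
step 10: u <- (max(p, p) + min(-7, u)) {0,1,3}
step 11: p <- ((tid % -2) % -3)       {2}

Answer: 12 steps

p: 7,7,0,7
u: 0,0,4,0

steps = 12; useful = 43; efficiency = 43/48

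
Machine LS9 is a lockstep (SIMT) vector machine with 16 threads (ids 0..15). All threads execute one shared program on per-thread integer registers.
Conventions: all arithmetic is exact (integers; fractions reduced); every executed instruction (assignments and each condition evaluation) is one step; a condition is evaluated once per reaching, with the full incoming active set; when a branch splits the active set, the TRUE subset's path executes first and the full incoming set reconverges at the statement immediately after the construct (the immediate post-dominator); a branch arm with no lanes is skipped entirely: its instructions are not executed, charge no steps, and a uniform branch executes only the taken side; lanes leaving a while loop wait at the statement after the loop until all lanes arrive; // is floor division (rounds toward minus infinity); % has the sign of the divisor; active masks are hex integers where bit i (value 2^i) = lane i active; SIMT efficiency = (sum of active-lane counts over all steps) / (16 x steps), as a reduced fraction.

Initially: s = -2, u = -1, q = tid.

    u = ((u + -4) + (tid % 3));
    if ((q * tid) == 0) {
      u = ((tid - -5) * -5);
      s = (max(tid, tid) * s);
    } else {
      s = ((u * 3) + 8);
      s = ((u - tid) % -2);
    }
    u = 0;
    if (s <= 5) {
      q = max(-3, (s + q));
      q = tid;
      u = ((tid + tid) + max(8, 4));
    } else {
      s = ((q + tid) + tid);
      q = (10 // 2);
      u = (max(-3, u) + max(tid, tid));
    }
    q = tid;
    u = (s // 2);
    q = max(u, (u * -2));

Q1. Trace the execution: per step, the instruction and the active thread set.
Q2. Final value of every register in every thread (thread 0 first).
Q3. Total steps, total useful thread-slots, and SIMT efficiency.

step 0: u <- ((u + -4) + (tid % 3))  0xffff
step 1: eval ((q * tid) == 0)        0xffff
step 2: u <- ((tid - -5) * -5)       0x0001
step 3: s <- (max(tid, tid) * s)     0x0001
step 4: s <- ((u * 3) + 8)           0xfffe
step 5: s <- ((u - tid) % -2)        0xfffe
step 6: u <- 0                       0xffff
step 7: eval (s <= 5)                0xffff
step 8: q <- max(-3, (s + q))        0xffff
step 9: q <- tid                     0xffff
step 10: u <- ((tid + tid) + max(8, 4)) 0xffff
step 11: q <- tid                     0xffff
step 12: u <- (s // 2)                0xffff
step 13: q <- max(u, (u * -2))        0xffff

Answer: 14 steps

s: 0,-1,-1,0,0,0,-1,-1,-1,0,0,0,-1,-1,-1,0
u: 0,-1,-1,0,0,0,-1,-1,-1,0,0,0,-1,-1,-1,0
q: 0,2,2,0,0,0,2,2,2,0,0,0,2,2,2,0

steps = 14; useful = 192; efficiency = 192/224 = 6/7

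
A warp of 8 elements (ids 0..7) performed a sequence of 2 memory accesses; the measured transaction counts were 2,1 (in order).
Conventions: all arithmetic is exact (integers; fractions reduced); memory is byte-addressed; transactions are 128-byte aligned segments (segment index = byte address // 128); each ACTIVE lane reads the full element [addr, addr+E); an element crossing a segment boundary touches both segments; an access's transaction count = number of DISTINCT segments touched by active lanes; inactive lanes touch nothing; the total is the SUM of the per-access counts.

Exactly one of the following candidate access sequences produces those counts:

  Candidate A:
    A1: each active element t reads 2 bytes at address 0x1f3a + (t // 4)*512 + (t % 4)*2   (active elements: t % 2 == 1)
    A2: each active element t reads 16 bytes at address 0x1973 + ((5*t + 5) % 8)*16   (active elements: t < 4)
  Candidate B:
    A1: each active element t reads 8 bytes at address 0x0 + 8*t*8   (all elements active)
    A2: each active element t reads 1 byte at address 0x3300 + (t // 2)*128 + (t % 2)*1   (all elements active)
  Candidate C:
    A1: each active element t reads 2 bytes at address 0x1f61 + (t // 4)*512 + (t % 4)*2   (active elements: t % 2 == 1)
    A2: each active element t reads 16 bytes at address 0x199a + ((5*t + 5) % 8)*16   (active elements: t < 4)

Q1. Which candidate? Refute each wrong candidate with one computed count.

B: A1 gives 4 transactions, not 2
C: A2 gives 2 transactions, not 1
A: all counts match (2,1)

Answer: A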